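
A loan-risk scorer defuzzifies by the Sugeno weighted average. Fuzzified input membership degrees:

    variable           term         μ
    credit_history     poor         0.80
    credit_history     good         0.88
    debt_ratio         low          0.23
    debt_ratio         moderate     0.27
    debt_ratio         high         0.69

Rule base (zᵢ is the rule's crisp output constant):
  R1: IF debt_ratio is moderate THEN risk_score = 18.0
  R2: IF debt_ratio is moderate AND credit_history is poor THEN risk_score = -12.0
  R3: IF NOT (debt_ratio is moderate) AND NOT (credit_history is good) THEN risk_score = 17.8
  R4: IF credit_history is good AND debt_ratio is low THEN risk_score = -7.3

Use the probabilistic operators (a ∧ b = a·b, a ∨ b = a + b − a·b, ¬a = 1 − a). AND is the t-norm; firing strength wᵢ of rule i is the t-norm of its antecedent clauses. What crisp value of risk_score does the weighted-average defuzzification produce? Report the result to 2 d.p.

R1 (z=18.0): moderate=0.27 → w = 0.2700
R2 (z=-12.0): moderate=0.27, poor=0.80; AND[a·b] → w = 0.2160
R3 (z=17.8): ¬moderate=1−0.27=0.73, ¬good=1−0.88=0.12; AND[a·b] → w = 0.0876
R4 (z=-7.3): good=0.88, low=0.23; AND[a·b] → w = 0.2024
Weighted average = (0.2700·18.0 + 0.2160·-12.0 + 0.0876·17.8 + 0.2024·-7.3) / (0.2700 + 0.2160 + 0.0876 + 0.2024)
  = 2.3498 / 0.7760 = 3.03

3.03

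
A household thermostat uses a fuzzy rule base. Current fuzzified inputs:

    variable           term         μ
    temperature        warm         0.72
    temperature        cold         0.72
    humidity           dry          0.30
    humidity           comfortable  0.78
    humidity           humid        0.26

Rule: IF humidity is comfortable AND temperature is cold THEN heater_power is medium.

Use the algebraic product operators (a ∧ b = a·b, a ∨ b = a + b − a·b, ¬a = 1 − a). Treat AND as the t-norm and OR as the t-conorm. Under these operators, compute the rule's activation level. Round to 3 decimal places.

0.562

firing strength: comfortable=0.78, cold=0.72; AND[a·b] → w = 0.5616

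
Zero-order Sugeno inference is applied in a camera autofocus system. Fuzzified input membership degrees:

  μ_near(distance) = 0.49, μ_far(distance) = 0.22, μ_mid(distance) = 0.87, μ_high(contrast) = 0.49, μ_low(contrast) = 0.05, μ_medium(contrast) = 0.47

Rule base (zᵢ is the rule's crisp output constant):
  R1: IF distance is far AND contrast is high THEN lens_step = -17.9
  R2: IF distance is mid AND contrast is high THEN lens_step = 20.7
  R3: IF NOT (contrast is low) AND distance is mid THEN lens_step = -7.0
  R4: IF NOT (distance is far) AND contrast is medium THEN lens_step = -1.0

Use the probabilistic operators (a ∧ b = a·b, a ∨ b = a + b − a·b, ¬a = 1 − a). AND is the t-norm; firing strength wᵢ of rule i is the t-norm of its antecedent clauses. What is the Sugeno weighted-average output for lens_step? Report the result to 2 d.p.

0.43

R1 (z=-17.9): far=0.22, high=0.49; AND[a·b] → w = 0.1078
R2 (z=20.7): mid=0.87, high=0.49; AND[a·b] → w = 0.4263
R3 (z=-7.0): ¬low=1−0.05=0.95, mid=0.87; AND[a·b] → w = 0.8265
R4 (z=-1.0): ¬far=1−0.22=0.78, medium=0.47; AND[a·b] → w = 0.3666
Weighted average = (0.1078·-17.9 + 0.4263·20.7 + 0.8265·-7.0 + 0.3666·-1.0) / (0.1078 + 0.4263 + 0.8265 + 0.3666)
  = 0.7427 / 1.7272 = 0.43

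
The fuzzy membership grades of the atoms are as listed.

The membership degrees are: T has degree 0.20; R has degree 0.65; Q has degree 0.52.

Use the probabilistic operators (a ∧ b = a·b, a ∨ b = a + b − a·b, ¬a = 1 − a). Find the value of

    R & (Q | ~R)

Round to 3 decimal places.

0.447

~R = 1 − 0.6500 = 0.3500
Q | ~R = a + b − a·b on (0.5200, 0.3500) = 0.6880
R & (Q | ~R) = a·b on (0.6500, 0.6880) = 0.4472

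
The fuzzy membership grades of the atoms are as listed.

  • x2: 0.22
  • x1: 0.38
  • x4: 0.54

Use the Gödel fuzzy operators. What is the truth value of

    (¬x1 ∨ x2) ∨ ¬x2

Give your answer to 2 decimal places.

¬x1 = 1 − 0.38 = 0.62
¬x1 ∨ x2 = max(a, b) on (0.62, 0.22) = 0.62
¬x2 = 1 − 0.22 = 0.78
(¬x1 ∨ x2) ∨ ¬x2 = max(a, b) on (0.62, 0.78) = 0.78

0.78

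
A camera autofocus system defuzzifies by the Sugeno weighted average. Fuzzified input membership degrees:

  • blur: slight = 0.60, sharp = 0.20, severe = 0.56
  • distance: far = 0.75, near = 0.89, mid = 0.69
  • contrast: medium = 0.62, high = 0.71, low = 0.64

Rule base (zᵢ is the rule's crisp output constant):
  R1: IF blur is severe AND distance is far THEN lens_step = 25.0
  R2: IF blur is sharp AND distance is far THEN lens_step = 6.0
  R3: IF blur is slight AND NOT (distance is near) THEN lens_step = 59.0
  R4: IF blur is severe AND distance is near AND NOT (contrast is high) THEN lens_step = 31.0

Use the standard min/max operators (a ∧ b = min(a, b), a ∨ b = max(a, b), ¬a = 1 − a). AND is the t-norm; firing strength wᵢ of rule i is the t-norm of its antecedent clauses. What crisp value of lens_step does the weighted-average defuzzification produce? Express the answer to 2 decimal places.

R1 (z=25.0): severe=0.56, far=0.75; AND[min(a, b)] → w = 0.56
R2 (z=6.0): sharp=0.20, far=0.75; AND[min(a, b)] → w = 0.20
R3 (z=59.0): slight=0.60, ¬near=1−0.89=0.11; AND[min(a, b)] → w = 0.11
R4 (z=31.0): severe=0.56, near=0.89, ¬high=1−0.71=0.29; AND[min(a, b)] → w = 0.29
Weighted average = (0.56·25.0 + 0.20·6.0 + 0.11·59.0 + 0.29·31.0) / (0.56 + 0.20 + 0.11 + 0.29)
  = 30.6800 / 1.1600 = 26.45

26.45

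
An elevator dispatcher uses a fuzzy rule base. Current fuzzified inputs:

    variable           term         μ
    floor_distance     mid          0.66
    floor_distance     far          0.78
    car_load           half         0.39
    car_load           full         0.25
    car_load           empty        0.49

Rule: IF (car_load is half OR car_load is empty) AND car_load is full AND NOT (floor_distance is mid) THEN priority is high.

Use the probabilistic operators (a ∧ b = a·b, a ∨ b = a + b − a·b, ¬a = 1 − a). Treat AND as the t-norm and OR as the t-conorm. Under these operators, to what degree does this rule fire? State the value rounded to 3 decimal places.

0.059

firing strength: (half=0.39 OR empty=0.49) = 0.6889; AND[a·b] with full=0.25, ¬mid=1−0.66=0.34 → w = 0.0586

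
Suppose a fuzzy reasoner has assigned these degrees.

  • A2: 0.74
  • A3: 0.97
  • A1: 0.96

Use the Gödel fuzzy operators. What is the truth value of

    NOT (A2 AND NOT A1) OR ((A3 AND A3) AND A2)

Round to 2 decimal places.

0.96

NOT A1 = 1 − 0.96 = 0.04
A2 AND NOT A1 = min(a, b) on (0.74, 0.04) = 0.04
NOT (A2 AND NOT A1) = 1 − 0.04 = 0.96
A3 AND A3 = min(a, b) on (0.97, 0.97) = 0.97
(A3 AND A3) AND A2 = min(a, b) on (0.97, 0.74) = 0.74
NOT (A2 AND NOT A1) OR ((A3 AND A3) AND A2) = max(a, b) on (0.96, 0.74) = 0.96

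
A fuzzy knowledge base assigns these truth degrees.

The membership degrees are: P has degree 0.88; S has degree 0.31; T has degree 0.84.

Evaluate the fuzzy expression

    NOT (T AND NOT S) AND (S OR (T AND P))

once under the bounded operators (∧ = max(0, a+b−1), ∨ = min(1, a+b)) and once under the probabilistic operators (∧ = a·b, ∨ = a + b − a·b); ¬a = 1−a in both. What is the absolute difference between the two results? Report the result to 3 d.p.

Under bounded:
  NOT S = 1 − 0.31 = 0.69
  T AND NOT S = max(0, a+b−1) on (0.84, 0.69) = 0.53
  NOT (T AND NOT S) = 1 − 0.53 = 0.47
  T AND P = max(0, a+b−1) on (0.84, 0.88) = 0.72
  S OR (T AND P) = min(1, a+b) on (0.31, 0.72) = 1.00
  NOT (T AND NOT S) AND (S OR (T AND P)) = max(0, a+b−1) on (0.47, 1.00) = 0.47
  → value = 0.4700
Under probabilistic:
  NOT S = 1 − 0.3100 = 0.6900
  T AND NOT S = a·b on (0.8400, 0.6900) = 0.5796
  NOT (T AND NOT S) = 1 − 0.5796 = 0.4204
  T AND P = a·b on (0.8400, 0.8800) = 0.7392
  S OR (T AND P) = a + b − a·b on (0.3100, 0.7392) = 0.8200
  NOT (T AND NOT S) AND (S OR (T AND P)) = a·b on (0.4204, 0.8200) = 0.3447
  → value = 0.3447
|0.4700 − 0.3447| = 0.125

0.125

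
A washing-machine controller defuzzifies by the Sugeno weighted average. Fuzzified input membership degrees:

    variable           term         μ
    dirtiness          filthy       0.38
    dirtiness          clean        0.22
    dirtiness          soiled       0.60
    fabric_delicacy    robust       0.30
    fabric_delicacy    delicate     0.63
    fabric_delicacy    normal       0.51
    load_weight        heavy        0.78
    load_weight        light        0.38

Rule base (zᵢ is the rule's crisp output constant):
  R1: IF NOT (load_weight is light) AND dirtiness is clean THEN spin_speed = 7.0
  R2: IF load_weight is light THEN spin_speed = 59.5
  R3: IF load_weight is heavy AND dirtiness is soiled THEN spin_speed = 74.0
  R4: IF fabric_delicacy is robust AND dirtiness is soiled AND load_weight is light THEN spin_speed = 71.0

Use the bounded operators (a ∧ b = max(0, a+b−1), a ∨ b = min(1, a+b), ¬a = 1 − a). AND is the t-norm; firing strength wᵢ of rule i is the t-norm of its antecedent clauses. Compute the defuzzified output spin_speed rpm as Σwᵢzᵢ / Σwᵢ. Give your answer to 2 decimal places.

R1 (z=7.0): ¬light=1−0.38=0.62, clean=0.22; AND[max(0, a+b−1)] → w = 0.00
R2 (z=59.5): light=0.38 → w = 0.38
R3 (z=74.0): heavy=0.78, soiled=0.60; AND[max(0, a+b−1)] → w = 0.38
R4 (z=71.0): robust=0.30, soiled=0.60, light=0.38; AND[max(0, a+b−1)] → w = 0.00
Weighted average = (0.00·7.0 + 0.38·59.5 + 0.38·74.0 + 0.00·71.0) / (0.00 + 0.38 + 0.38 + 0.00)
  = 50.7300 / 0.7600 = 66.75

66.75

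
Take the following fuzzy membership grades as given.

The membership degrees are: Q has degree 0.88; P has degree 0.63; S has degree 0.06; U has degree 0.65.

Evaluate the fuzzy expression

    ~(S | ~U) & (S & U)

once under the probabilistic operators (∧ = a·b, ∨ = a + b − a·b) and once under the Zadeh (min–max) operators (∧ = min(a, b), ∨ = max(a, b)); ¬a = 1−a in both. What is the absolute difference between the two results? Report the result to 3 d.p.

0.036

Under probabilistic:
  ~U = 1 − 0.6500 = 0.3500
  S | ~U = a + b − a·b on (0.0600, 0.3500) = 0.3890
  ~(S | ~U) = 1 − 0.3890 = 0.6110
  S & U = a·b on (0.0600, 0.6500) = 0.0390
  ~(S | ~U) & (S & U) = a·b on (0.6110, 0.0390) = 0.0238
  → value = 0.0238
Under Zadeh (min–max):
  ~U = 1 − 0.65 = 0.35
  S | ~U = max(a, b) on (0.06, 0.35) = 0.35
  ~(S | ~U) = 1 − 0.35 = 0.65
  S & U = min(a, b) on (0.06, 0.65) = 0.06
  ~(S | ~U) & (S & U) = min(a, b) on (0.65, 0.06) = 0.06
  → value = 0.0600
|0.0238 − 0.0600| = 0.036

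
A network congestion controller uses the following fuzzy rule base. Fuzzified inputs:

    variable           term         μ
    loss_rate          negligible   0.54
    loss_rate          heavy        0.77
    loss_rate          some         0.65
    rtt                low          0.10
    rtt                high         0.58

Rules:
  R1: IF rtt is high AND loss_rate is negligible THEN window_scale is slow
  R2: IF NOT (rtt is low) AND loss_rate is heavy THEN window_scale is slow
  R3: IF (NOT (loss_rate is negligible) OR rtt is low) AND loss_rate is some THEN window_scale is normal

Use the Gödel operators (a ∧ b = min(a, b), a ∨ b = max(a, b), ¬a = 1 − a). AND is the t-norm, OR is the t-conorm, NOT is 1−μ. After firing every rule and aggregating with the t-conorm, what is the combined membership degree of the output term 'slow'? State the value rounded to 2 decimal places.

0.77

R1: high=0.58, negligible=0.54; AND[min(a, b)] → w = 0.54
R2: ¬low=1−0.10=0.90, heavy=0.77; AND[min(a, b)] → w = 0.77
R3: (¬negligible=1−0.54=0.46 OR low=0.10) = 0.46; AND[min(a, b)] with some=0.65 → w = 0.46
Rules with consequent 'slow': {R1, R2} → strengths 0.54, 0.77
Aggregate via t-conorm [max(a, b)]: 0.77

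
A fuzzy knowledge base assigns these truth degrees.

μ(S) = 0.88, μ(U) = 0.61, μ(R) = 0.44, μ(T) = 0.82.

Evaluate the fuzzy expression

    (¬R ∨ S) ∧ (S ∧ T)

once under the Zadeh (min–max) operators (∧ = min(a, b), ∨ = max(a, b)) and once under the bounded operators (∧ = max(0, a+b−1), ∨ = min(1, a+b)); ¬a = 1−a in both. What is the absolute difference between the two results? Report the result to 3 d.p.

Under Zadeh (min–max):
  ¬R = 1 − 0.44 = 0.56
  ¬R ∨ S = max(a, b) on (0.56, 0.88) = 0.88
  S ∧ T = min(a, b) on (0.88, 0.82) = 0.82
  (¬R ∨ S) ∧ (S ∧ T) = min(a, b) on (0.88, 0.82) = 0.82
  → value = 0.8200
Under bounded:
  ¬R = 1 − 0.44 = 0.56
  ¬R ∨ S = min(1, a+b) on (0.56, 0.88) = 1.00
  S ∧ T = max(0, a+b−1) on (0.88, 0.82) = 0.70
  (¬R ∨ S) ∧ (S ∧ T) = max(0, a+b−1) on (1.00, 0.70) = 0.70
  → value = 0.7000
|0.8200 − 0.7000| = 0.120

0.120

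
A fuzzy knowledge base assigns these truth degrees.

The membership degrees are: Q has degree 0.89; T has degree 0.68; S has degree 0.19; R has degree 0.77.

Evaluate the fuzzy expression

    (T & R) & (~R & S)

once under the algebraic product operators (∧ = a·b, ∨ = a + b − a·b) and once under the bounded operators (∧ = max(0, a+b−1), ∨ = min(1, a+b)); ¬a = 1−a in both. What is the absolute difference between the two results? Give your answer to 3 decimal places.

Under algebraic product:
  T & R = a·b on (0.6800, 0.7700) = 0.5236
  ~R = 1 − 0.7700 = 0.2300
  ~R & S = a·b on (0.2300, 0.1900) = 0.0437
  (T & R) & (~R & S) = a·b on (0.5236, 0.0437) = 0.0229
  → value = 0.0229
Under bounded:
  T & R = max(0, a+b−1) on (0.68, 0.77) = 0.45
  ~R = 1 − 0.77 = 0.23
  ~R & S = max(0, a+b−1) on (0.23, 0.19) = 0.00
  (T & R) & (~R & S) = max(0, a+b−1) on (0.45, 0.00) = 0.00
  → value = 0.0000
|0.0229 − 0.0000| = 0.023

0.023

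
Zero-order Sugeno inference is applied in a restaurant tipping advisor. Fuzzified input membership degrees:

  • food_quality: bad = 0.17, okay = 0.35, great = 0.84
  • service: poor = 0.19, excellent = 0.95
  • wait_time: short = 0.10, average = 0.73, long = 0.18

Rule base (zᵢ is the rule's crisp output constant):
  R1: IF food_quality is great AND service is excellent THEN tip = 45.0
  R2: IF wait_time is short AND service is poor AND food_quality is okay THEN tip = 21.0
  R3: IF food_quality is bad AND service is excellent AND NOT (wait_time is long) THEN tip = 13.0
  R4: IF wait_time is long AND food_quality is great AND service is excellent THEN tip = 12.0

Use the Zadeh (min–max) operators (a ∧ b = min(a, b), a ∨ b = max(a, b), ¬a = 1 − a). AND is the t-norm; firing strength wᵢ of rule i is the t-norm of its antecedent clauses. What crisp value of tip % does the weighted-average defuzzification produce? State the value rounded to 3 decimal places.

34.318

R1 (z=45.0): great=0.84, excellent=0.95; AND[min(a, b)] → w = 0.84
R2 (z=21.0): short=0.10, poor=0.19, okay=0.35; AND[min(a, b)] → w = 0.10
R3 (z=13.0): bad=0.17, excellent=0.95, ¬long=1−0.18=0.82; AND[min(a, b)] → w = 0.17
R4 (z=12.0): long=0.18, great=0.84, excellent=0.95; AND[min(a, b)] → w = 0.18
Weighted average = (0.84·45.0 + 0.10·21.0 + 0.17·13.0 + 0.18·12.0) / (0.84 + 0.10 + 0.17 + 0.18)
  = 44.2700 / 1.2900 = 34.318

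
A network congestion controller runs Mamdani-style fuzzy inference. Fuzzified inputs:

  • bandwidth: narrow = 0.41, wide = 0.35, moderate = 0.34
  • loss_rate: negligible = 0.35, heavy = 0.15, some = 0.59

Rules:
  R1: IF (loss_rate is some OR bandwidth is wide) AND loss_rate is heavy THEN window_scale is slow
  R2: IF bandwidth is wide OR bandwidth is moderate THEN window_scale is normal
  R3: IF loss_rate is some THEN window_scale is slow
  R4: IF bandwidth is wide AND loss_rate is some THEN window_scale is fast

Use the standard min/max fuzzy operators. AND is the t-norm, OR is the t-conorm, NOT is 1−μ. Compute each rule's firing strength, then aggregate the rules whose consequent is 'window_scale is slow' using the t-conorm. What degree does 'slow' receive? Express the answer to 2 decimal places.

0.59

R1: (some=0.59 OR wide=0.35) = 0.59; AND[min(a, b)] with heavy=0.15 → w = 0.15
R2: wide=0.35, moderate=0.34; OR[max(a, b)] → w = 0.35
R3: some=0.59 → w = 0.59
R4: wide=0.35, some=0.59; AND[min(a, b)] → w = 0.35
Rules with consequent 'slow': {R1, R3} → strengths 0.15, 0.59
Aggregate via t-conorm [max(a, b)]: 0.59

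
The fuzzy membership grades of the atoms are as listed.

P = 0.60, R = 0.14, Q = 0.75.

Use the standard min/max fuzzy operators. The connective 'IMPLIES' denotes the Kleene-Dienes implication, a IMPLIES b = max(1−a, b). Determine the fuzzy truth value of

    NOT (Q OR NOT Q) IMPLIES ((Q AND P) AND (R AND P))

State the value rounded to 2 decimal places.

0.75

NOT Q = 1 − 0.75 = 0.25
Q OR NOT Q = max(a, b) on (0.75, 0.25) = 0.75
NOT (Q OR NOT Q) = 1 − 0.75 = 0.25
Q AND P = min(a, b) on (0.75, 0.60) = 0.60
R AND P = min(a, b) on (0.14, 0.60) = 0.14
(Q AND P) AND (R AND P) = min(a, b) on (0.60, 0.14) = 0.14
NOT (Q OR NOT Q) IMPLIES ((Q AND P) AND (R AND P))  [Kleene-Dienes: max(1−a, b)] with a=0.25, b=0.14 → 0.75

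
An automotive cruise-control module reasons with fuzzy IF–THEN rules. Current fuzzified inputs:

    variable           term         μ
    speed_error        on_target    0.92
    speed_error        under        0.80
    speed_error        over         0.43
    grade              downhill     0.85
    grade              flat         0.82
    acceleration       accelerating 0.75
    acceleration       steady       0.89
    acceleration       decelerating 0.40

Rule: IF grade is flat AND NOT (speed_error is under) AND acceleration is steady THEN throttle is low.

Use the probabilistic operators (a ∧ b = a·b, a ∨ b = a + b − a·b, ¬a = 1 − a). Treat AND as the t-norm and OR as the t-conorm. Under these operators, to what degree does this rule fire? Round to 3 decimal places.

firing strength: flat=0.82, ¬under=1−0.80=0.20, steady=0.89; AND[a·b] → w = 0.1460

0.146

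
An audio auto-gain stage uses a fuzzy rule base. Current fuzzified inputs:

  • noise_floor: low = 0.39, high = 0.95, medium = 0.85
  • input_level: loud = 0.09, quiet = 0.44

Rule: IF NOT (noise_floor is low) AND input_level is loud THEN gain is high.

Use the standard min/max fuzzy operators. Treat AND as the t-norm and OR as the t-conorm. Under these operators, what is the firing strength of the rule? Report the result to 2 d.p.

0.09

firing strength: ¬low=1−0.39=0.61, loud=0.09; AND[min(a, b)] → w = 0.09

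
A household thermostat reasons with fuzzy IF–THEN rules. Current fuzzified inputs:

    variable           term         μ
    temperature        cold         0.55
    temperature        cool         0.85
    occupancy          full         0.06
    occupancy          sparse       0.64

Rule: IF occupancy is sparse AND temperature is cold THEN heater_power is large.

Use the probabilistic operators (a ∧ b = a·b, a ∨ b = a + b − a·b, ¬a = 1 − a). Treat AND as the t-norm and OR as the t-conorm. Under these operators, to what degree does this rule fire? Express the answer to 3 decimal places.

firing strength: sparse=0.64, cold=0.55; AND[a·b] → w = 0.3520

0.352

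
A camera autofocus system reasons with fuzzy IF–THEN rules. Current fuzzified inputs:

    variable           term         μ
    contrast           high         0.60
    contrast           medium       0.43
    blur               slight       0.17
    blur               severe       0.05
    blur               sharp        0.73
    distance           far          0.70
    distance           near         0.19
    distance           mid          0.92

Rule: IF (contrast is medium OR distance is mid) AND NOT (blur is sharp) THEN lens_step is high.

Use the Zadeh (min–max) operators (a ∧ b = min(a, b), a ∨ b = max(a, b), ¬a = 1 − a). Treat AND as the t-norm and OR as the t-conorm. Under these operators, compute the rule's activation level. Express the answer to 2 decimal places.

0.27

firing strength: (medium=0.43 OR mid=0.92) = 0.92; AND[min(a, b)] with ¬sharp=1−0.73=0.27 → w = 0.27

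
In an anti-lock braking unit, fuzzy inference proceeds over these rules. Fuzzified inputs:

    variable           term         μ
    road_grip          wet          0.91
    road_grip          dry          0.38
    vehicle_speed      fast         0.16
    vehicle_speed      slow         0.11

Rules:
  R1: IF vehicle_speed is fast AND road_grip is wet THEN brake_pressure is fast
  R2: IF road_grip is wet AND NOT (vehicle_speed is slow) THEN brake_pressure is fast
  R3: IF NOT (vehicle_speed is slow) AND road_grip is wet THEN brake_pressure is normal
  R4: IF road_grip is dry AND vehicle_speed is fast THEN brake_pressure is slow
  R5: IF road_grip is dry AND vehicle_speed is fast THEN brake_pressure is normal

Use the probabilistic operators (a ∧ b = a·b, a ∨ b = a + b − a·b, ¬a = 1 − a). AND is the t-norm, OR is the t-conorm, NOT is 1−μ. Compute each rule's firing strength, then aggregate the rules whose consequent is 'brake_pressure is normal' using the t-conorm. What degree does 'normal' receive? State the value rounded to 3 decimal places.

R1: fast=0.16, wet=0.91; AND[a·b] → w = 0.1456
R2: wet=0.91, ¬slow=1−0.11=0.89; AND[a·b] → w = 0.8099
R3: ¬slow=1−0.11=0.89, wet=0.91; AND[a·b] → w = 0.8099
R4: dry=0.38, fast=0.16; AND[a·b] → w = 0.0608
R5: dry=0.38, fast=0.16; AND[a·b] → w = 0.0608
Rules with consequent 'normal': {R3, R5} → strengths 0.8099, 0.0608
Aggregate via t-conorm [a + b − a·b]: 0.8215

0.821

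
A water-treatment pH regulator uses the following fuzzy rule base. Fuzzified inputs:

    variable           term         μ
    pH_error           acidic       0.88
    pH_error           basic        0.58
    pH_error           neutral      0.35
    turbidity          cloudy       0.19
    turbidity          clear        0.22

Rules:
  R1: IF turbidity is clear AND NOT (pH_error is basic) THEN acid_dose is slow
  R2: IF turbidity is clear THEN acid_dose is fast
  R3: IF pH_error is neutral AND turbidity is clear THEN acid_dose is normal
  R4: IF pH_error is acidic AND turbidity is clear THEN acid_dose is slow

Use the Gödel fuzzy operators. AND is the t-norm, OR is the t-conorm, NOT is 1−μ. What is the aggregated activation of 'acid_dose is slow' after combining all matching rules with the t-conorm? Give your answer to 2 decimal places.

R1: clear=0.22, ¬basic=1−0.58=0.42; AND[min(a, b)] → w = 0.22
R2: clear=0.22 → w = 0.22
R3: neutral=0.35, clear=0.22; AND[min(a, b)] → w = 0.22
R4: acidic=0.88, clear=0.22; AND[min(a, b)] → w = 0.22
Rules with consequent 'slow': {R1, R4} → strengths 0.22, 0.22
Aggregate via t-conorm [max(a, b)]: 0.22

0.22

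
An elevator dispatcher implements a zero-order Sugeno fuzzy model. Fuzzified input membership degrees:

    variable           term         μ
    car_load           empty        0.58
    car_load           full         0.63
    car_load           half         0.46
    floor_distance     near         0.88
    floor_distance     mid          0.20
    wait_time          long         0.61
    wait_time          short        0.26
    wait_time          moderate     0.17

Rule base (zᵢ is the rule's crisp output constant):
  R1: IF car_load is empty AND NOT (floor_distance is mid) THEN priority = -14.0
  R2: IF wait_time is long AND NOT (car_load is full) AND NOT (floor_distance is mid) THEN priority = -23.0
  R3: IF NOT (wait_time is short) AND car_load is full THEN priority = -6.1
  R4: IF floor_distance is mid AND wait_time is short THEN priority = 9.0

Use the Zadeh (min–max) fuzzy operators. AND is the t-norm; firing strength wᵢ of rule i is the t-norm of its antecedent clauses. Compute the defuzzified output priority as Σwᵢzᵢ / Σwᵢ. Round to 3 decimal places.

R1 (z=-14.0): empty=0.58, ¬mid=1−0.20=0.80; AND[min(a, b)] → w = 0.58
R2 (z=-23.0): long=0.61, ¬full=1−0.63=0.37, ¬mid=1−0.20=0.80; AND[min(a, b)] → w = 0.37
R3 (z=-6.1): ¬short=1−0.26=0.74, full=0.63; AND[min(a, b)] → w = 0.63
R4 (z=9.0): mid=0.20, short=0.26; AND[min(a, b)] → w = 0.20
Weighted average = (0.58·-14.0 + 0.37·-23.0 + 0.63·-6.1 + 0.20·9.0) / (0.58 + 0.37 + 0.63 + 0.20)
  = -18.6730 / 1.7800 = -10.490

-10.490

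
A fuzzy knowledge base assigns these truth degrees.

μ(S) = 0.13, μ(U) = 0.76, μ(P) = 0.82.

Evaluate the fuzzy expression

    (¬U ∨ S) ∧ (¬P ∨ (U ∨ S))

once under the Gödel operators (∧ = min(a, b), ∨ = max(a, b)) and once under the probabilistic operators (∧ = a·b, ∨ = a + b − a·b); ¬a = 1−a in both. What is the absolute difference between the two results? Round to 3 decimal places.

0.041

Under Gödel:
  ¬U = 1 − 0.76 = 0.24
  ¬U ∨ S = max(a, b) on (0.24, 0.13) = 0.24
  ¬P = 1 − 0.82 = 0.18
  U ∨ S = max(a, b) on (0.76, 0.13) = 0.76
  ¬P ∨ (U ∨ S) = max(a, b) on (0.18, 0.76) = 0.76
  (¬U ∨ S) ∧ (¬P ∨ (U ∨ S)) = min(a, b) on (0.24, 0.76) = 0.24
  → value = 0.2400
Under probabilistic:
  ¬U = 1 − 0.7600 = 0.2400
  ¬U ∨ S = a + b − a·b on (0.2400, 0.1300) = 0.3388
  ¬P = 1 − 0.8200 = 0.1800
  U ∨ S = a + b − a·b on (0.7600, 0.1300) = 0.7912
  ¬P ∨ (U ∨ S) = a + b − a·b on (0.1800, 0.7912) = 0.8288
  (¬U ∨ S) ∧ (¬P ∨ (U ∨ S)) = a·b on (0.3388, 0.8288) = 0.2808
  → value = 0.2808
|0.2400 − 0.2808| = 0.041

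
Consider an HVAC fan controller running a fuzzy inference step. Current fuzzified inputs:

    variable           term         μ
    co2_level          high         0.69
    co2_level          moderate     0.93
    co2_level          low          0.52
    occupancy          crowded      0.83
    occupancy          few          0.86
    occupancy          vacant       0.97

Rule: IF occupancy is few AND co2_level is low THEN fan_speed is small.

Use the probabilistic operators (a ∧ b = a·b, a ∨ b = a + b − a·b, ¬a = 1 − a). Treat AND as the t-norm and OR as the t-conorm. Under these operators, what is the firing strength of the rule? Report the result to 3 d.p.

0.447

firing strength: few=0.86, low=0.52; AND[a·b] → w = 0.4472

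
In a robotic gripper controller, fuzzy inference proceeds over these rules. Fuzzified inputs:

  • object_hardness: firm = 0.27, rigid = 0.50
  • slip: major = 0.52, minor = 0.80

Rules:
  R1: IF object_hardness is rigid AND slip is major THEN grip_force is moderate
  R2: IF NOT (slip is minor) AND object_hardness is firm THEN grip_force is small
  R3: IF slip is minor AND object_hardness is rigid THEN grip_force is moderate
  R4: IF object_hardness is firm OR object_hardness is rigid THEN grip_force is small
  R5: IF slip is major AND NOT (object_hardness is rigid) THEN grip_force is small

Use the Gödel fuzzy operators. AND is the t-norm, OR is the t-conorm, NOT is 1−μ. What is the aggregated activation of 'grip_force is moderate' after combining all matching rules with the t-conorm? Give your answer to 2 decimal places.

R1: rigid=0.50, major=0.52; AND[min(a, b)] → w = 0.50
R2: ¬minor=1−0.80=0.20, firm=0.27; AND[min(a, b)] → w = 0.20
R3: minor=0.80, rigid=0.50; AND[min(a, b)] → w = 0.50
R4: firm=0.27, rigid=0.50; OR[max(a, b)] → w = 0.50
R5: major=0.52, ¬rigid=1−0.50=0.50; AND[min(a, b)] → w = 0.50
Rules with consequent 'moderate': {R1, R3} → strengths 0.50, 0.50
Aggregate via t-conorm [max(a, b)]: 0.50

0.50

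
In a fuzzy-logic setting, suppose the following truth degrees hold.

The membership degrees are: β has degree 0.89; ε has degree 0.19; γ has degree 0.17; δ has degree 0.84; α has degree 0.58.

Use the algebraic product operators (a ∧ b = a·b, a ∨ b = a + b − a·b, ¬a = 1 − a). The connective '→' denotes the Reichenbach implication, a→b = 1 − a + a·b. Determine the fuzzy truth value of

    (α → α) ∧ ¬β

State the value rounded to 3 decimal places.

0.083

α → α  [Reichenbach: 1 − a + a·b] with a=0.5800, b=0.5800 → 0.7564
¬β = 1 − 0.8900 = 0.1100
(α → α) ∧ ¬β = a·b on (0.7564, 0.1100) = 0.0832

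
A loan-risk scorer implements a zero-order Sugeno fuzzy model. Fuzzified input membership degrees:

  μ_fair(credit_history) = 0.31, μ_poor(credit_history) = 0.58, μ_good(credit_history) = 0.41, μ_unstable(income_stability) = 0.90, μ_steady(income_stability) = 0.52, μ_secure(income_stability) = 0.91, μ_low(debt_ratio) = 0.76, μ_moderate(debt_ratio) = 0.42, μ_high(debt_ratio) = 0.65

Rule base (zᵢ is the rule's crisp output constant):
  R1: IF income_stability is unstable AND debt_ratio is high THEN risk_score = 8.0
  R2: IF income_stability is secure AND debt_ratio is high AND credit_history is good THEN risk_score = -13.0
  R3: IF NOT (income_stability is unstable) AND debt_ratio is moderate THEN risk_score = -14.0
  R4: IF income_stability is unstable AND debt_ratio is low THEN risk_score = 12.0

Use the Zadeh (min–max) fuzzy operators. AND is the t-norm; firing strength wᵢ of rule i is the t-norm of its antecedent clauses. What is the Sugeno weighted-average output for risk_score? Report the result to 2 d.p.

R1 (z=8.0): unstable=0.90, high=0.65; AND[min(a, b)] → w = 0.65
R2 (z=-13.0): secure=0.91, high=0.65, good=0.41; AND[min(a, b)] → w = 0.41
R3 (z=-14.0): ¬unstable=1−0.90=0.10, moderate=0.42; AND[min(a, b)] → w = 0.10
R4 (z=12.0): unstable=0.90, low=0.76; AND[min(a, b)] → w = 0.76
Weighted average = (0.65·8.0 + 0.41·-13.0 + 0.10·-14.0 + 0.76·12.0) / (0.65 + 0.41 + 0.10 + 0.76)
  = 7.5900 / 1.9200 = 3.95

3.95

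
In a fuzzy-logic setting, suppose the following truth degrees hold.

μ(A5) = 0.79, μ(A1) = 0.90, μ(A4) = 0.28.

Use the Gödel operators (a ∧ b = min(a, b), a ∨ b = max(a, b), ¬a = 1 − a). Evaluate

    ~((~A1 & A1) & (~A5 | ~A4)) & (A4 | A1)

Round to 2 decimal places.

0.90

~A1 = 1 − 0.90 = 0.10
~A1 & A1 = min(a, b) on (0.10, 0.90) = 0.10
~A5 = 1 − 0.79 = 0.21
~A4 = 1 − 0.28 = 0.72
~A5 | ~A4 = max(a, b) on (0.21, 0.72) = 0.72
(~A1 & A1) & (~A5 | ~A4) = min(a, b) on (0.10, 0.72) = 0.10
~((~A1 & A1) & (~A5 | ~A4)) = 1 − 0.10 = 0.90
A4 | A1 = max(a, b) on (0.28, 0.90) = 0.90
~((~A1 & A1) & (~A5 | ~A4)) & (A4 | A1) = min(a, b) on (0.90, 0.90) = 0.90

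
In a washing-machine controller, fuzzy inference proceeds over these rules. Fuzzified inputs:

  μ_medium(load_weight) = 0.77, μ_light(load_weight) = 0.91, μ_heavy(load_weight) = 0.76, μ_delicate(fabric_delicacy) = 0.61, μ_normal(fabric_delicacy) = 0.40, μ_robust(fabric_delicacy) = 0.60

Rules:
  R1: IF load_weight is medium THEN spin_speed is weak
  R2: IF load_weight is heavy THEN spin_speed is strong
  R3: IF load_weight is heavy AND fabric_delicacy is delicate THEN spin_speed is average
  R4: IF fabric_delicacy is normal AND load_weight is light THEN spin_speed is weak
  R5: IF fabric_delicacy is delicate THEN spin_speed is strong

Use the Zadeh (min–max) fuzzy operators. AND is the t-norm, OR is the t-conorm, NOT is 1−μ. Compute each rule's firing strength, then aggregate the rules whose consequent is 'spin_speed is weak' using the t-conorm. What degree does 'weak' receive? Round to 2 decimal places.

R1: medium=0.77 → w = 0.77
R2: heavy=0.76 → w = 0.76
R3: heavy=0.76, delicate=0.61; AND[min(a, b)] → w = 0.61
R4: normal=0.40, light=0.91; AND[min(a, b)] → w = 0.40
R5: delicate=0.61 → w = 0.61
Rules with consequent 'weak': {R1, R4} → strengths 0.77, 0.40
Aggregate via t-conorm [max(a, b)]: 0.77

0.77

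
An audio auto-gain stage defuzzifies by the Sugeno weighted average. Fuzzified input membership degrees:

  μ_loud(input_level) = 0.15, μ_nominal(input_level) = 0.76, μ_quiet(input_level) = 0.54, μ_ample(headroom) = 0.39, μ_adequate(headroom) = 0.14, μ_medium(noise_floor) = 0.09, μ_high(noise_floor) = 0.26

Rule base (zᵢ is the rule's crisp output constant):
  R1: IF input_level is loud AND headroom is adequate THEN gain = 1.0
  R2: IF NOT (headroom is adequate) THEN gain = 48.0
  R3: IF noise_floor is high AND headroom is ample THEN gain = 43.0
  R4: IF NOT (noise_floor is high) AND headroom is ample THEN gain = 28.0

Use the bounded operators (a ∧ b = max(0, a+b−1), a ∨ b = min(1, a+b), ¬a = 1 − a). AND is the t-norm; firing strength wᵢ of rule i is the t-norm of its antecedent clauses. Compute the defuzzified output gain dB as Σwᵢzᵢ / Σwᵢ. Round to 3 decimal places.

45.374

R1 (z=1.0): loud=0.15, adequate=0.14; AND[max(0, a+b−1)] → w = 0.00
R2 (z=48.0): ¬adequate=1−0.14=0.86 → w = 0.86
R3 (z=43.0): high=0.26, ample=0.39; AND[max(0, a+b−1)] → w = 0.00
R4 (z=28.0): ¬high=1−0.26=0.74, ample=0.39; AND[max(0, a+b−1)] → w = 0.13
Weighted average = (0.00·1.0 + 0.86·48.0 + 0.00·43.0 + 0.13·28.0) / (0.00 + 0.86 + 0.00 + 0.13)
  = 44.9200 / 0.9900 = 45.374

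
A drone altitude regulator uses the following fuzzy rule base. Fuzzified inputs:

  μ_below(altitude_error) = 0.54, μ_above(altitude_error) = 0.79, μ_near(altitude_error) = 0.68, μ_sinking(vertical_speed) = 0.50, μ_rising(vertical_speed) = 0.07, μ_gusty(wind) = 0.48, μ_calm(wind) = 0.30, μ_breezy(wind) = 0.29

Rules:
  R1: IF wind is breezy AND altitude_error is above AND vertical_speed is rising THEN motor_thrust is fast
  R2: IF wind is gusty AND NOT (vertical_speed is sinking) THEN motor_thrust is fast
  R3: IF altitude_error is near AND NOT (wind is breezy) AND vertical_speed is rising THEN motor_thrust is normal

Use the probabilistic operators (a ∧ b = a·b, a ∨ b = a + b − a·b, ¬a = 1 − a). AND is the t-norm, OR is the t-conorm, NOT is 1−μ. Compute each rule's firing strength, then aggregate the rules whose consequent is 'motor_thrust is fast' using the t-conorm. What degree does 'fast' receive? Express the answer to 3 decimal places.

R1: breezy=0.29, above=0.79, rising=0.07; AND[a·b] → w = 0.0160
R2: gusty=0.48, ¬sinking=1−0.50=0.50; AND[a·b] → w = 0.2400
R3: near=0.68, ¬breezy=1−0.29=0.71, rising=0.07; AND[a·b] → w = 0.0338
Rules with consequent 'fast': {R1, R2} → strengths 0.0160, 0.2400
Aggregate via t-conorm [a + b − a·b]: 0.2522

0.252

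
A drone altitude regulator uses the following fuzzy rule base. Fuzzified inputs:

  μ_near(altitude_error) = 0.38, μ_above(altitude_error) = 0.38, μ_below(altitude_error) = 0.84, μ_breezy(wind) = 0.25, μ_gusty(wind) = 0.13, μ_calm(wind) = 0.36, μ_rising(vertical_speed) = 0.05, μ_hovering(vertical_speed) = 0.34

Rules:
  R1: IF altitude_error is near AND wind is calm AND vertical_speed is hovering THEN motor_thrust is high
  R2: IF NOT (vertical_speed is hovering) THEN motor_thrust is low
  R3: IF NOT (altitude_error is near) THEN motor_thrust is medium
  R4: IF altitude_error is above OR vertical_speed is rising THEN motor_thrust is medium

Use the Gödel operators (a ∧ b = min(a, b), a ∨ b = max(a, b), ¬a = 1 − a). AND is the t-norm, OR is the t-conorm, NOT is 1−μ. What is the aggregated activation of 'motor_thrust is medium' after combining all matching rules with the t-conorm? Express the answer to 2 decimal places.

R1: near=0.38, calm=0.36, hovering=0.34; AND[min(a, b)] → w = 0.34
R2: ¬hovering=1−0.34=0.66 → w = 0.66
R3: ¬near=1−0.38=0.62 → w = 0.62
R4: above=0.38, rising=0.05; OR[max(a, b)] → w = 0.38
Rules with consequent 'medium': {R3, R4} → strengths 0.62, 0.38
Aggregate via t-conorm [max(a, b)]: 0.62

0.62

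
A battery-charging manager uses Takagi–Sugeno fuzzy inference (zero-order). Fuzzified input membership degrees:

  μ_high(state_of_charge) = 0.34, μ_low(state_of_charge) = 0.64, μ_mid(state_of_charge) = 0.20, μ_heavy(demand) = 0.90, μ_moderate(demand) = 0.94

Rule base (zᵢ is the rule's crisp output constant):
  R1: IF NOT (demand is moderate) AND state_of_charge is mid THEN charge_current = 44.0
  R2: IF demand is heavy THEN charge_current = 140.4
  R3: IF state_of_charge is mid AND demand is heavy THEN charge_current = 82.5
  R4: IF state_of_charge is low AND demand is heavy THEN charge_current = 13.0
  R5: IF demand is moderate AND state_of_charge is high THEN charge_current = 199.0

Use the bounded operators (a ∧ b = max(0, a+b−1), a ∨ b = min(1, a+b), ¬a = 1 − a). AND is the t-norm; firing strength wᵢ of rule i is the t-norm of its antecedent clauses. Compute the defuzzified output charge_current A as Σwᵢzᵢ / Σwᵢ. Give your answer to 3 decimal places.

108.434

R1 (z=44.0): ¬moderate=1−0.94=0.06, mid=0.20; AND[max(0, a+b−1)] → w = 0.00
R2 (z=140.4): heavy=0.90 → w = 0.90
R3 (z=82.5): mid=0.20, heavy=0.90; AND[max(0, a+b−1)] → w = 0.10
R4 (z=13.0): low=0.64, heavy=0.90; AND[max(0, a+b−1)] → w = 0.54
R5 (z=199.0): moderate=0.94, high=0.34; AND[max(0, a+b−1)] → w = 0.28
Weighted average = (0.00·44.0 + 0.90·140.4 + 0.10·82.5 + 0.54·13.0 + 0.28·199.0) / (0.00 + 0.90 + 0.10 + 0.54 + 0.28)
  = 197.3500 / 1.8200 = 108.434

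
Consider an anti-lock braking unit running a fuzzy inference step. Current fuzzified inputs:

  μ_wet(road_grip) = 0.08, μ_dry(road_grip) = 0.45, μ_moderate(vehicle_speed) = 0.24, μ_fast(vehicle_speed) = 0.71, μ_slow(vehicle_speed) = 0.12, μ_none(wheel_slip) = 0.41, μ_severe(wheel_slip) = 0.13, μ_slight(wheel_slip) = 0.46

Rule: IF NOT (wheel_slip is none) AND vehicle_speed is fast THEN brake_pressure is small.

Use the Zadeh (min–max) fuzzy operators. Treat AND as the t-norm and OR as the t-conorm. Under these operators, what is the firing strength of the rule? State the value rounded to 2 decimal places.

0.59

firing strength: ¬none=1−0.41=0.59, fast=0.71; AND[min(a, b)] → w = 0.59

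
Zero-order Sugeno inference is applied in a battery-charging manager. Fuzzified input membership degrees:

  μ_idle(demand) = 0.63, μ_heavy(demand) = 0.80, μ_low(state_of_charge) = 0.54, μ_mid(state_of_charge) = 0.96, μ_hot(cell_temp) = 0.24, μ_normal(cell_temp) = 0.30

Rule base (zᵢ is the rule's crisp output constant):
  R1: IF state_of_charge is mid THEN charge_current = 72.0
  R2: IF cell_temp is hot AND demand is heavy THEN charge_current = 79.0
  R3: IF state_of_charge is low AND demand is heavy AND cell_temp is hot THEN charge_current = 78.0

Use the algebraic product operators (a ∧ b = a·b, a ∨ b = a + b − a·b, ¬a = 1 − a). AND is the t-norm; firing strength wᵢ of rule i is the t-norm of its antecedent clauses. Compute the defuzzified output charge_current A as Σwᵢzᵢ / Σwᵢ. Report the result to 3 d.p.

R1 (z=72.0): mid=0.96 → w = 0.9600
R2 (z=79.0): hot=0.24, heavy=0.80; AND[a·b] → w = 0.1920
R3 (z=78.0): low=0.54, heavy=0.80, hot=0.24; AND[a·b] → w = 0.1037
Weighted average = (0.9600·72.0 + 0.1920·79.0 + 0.1037·78.0) / (0.9600 + 0.1920 + 0.1037)
  = 92.3750 / 1.2557 = 73.566

73.566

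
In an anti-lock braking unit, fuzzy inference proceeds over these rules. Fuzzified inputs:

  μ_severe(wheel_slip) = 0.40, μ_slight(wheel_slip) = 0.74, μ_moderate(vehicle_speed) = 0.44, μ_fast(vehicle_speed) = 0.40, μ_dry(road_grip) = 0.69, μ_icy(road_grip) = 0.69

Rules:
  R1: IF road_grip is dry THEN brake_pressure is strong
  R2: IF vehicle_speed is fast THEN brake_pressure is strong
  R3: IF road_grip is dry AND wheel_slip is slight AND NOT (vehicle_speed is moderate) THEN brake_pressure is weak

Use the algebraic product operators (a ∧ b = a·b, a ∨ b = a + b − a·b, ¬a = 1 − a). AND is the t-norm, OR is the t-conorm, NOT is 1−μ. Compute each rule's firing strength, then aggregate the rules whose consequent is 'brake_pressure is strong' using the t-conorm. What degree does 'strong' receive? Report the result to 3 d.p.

R1: dry=0.69 → w = 0.6900
R2: fast=0.40 → w = 0.4000
R3: dry=0.69, slight=0.74, ¬moderate=1−0.44=0.56; AND[a·b] → w = 0.2859
Rules with consequent 'strong': {R1, R2} → strengths 0.6900, 0.4000
Aggregate via t-conorm [a + b − a·b]: 0.8140

0.814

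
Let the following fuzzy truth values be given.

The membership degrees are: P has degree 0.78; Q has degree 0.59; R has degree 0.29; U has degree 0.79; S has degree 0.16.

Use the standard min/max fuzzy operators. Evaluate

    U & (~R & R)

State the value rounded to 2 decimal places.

0.29

~R = 1 − 0.29 = 0.71
~R & R = min(a, b) on (0.71, 0.29) = 0.29
U & (~R & R) = min(a, b) on (0.79, 0.29) = 0.29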